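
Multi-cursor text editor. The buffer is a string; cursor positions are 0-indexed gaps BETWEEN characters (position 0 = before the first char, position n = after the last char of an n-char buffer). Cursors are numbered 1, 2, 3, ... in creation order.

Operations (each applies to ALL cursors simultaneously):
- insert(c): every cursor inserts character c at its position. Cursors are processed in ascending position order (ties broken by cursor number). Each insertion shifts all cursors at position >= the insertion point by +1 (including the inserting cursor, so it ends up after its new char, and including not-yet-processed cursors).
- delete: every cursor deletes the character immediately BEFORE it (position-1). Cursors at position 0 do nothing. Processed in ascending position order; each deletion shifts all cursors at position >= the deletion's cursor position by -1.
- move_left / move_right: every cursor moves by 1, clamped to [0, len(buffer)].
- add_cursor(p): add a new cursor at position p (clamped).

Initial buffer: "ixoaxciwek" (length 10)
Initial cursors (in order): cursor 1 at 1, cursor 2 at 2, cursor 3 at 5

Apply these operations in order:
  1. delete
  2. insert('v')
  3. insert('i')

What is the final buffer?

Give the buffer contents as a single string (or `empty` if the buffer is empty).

Answer: vviioaviciwek

Derivation:
After op 1 (delete): buffer="oaciwek" (len 7), cursors c1@0 c2@0 c3@2, authorship .......
After op 2 (insert('v')): buffer="vvoavciwek" (len 10), cursors c1@2 c2@2 c3@5, authorship 12..3.....
After op 3 (insert('i')): buffer="vviioaviciwek" (len 13), cursors c1@4 c2@4 c3@8, authorship 1212..33.....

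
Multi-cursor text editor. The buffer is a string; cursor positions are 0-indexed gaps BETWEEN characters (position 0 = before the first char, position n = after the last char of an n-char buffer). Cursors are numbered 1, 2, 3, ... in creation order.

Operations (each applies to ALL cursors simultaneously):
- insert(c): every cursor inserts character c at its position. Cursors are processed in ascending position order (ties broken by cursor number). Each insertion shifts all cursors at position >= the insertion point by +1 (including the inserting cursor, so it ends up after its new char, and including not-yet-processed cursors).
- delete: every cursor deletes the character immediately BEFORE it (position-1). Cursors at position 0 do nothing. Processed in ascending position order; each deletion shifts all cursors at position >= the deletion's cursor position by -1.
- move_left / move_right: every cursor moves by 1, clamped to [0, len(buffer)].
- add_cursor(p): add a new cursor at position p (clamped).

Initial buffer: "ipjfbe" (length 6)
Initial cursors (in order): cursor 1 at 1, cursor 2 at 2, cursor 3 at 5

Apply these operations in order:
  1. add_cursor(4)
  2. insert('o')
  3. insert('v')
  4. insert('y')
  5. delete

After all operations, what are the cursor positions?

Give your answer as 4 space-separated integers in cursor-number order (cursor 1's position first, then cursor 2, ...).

Answer: 3 6 13 10

Derivation:
After op 1 (add_cursor(4)): buffer="ipjfbe" (len 6), cursors c1@1 c2@2 c4@4 c3@5, authorship ......
After op 2 (insert('o')): buffer="iopojfoboe" (len 10), cursors c1@2 c2@4 c4@7 c3@9, authorship .1.2..4.3.
After op 3 (insert('v')): buffer="iovpovjfovbove" (len 14), cursors c1@3 c2@6 c4@10 c3@13, authorship .11.22..44.33.
After op 4 (insert('y')): buffer="iovypovyjfovybovye" (len 18), cursors c1@4 c2@8 c4@13 c3@17, authorship .111.222..444.333.
After op 5 (delete): buffer="iovpovjfovbove" (len 14), cursors c1@3 c2@6 c4@10 c3@13, authorship .11.22..44.33.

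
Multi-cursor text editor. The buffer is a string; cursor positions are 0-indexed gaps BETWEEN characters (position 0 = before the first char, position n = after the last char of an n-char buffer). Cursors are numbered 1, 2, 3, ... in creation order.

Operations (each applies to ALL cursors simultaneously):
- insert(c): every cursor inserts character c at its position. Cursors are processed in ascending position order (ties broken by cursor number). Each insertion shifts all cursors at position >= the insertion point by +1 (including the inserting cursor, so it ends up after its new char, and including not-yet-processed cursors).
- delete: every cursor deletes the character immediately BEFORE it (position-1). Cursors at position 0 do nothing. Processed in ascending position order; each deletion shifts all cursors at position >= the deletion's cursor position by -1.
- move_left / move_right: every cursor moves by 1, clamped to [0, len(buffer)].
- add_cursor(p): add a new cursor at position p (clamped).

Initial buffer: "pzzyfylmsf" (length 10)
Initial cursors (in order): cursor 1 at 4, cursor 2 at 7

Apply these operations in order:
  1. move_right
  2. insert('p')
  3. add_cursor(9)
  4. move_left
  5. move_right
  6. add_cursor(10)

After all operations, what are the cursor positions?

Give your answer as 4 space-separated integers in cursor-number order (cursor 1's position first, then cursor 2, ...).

Answer: 6 10 9 10

Derivation:
After op 1 (move_right): buffer="pzzyfylmsf" (len 10), cursors c1@5 c2@8, authorship ..........
After op 2 (insert('p')): buffer="pzzyfpylmpsf" (len 12), cursors c1@6 c2@10, authorship .....1...2..
After op 3 (add_cursor(9)): buffer="pzzyfpylmpsf" (len 12), cursors c1@6 c3@9 c2@10, authorship .....1...2..
After op 4 (move_left): buffer="pzzyfpylmpsf" (len 12), cursors c1@5 c3@8 c2@9, authorship .....1...2..
After op 5 (move_right): buffer="pzzyfpylmpsf" (len 12), cursors c1@6 c3@9 c2@10, authorship .....1...2..
After op 6 (add_cursor(10)): buffer="pzzyfpylmpsf" (len 12), cursors c1@6 c3@9 c2@10 c4@10, authorship .....1...2..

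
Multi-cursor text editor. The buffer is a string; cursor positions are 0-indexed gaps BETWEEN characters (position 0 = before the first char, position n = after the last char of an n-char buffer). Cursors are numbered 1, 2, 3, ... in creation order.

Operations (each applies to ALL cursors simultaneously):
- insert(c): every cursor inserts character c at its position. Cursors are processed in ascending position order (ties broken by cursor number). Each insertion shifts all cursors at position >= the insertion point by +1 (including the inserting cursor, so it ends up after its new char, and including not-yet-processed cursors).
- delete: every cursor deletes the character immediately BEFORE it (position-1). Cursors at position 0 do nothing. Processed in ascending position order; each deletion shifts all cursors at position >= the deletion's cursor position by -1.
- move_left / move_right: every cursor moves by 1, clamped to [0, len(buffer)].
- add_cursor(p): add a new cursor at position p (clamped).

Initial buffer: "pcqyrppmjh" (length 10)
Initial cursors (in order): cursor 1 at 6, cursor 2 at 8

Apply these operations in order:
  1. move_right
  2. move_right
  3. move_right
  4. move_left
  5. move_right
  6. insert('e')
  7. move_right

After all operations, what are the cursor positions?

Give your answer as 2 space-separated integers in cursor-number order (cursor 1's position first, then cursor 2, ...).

Answer: 11 12

Derivation:
After op 1 (move_right): buffer="pcqyrppmjh" (len 10), cursors c1@7 c2@9, authorship ..........
After op 2 (move_right): buffer="pcqyrppmjh" (len 10), cursors c1@8 c2@10, authorship ..........
After op 3 (move_right): buffer="pcqyrppmjh" (len 10), cursors c1@9 c2@10, authorship ..........
After op 4 (move_left): buffer="pcqyrppmjh" (len 10), cursors c1@8 c2@9, authorship ..........
After op 5 (move_right): buffer="pcqyrppmjh" (len 10), cursors c1@9 c2@10, authorship ..........
After op 6 (insert('e')): buffer="pcqyrppmjehe" (len 12), cursors c1@10 c2@12, authorship .........1.2
After op 7 (move_right): buffer="pcqyrppmjehe" (len 12), cursors c1@11 c2@12, authorship .........1.2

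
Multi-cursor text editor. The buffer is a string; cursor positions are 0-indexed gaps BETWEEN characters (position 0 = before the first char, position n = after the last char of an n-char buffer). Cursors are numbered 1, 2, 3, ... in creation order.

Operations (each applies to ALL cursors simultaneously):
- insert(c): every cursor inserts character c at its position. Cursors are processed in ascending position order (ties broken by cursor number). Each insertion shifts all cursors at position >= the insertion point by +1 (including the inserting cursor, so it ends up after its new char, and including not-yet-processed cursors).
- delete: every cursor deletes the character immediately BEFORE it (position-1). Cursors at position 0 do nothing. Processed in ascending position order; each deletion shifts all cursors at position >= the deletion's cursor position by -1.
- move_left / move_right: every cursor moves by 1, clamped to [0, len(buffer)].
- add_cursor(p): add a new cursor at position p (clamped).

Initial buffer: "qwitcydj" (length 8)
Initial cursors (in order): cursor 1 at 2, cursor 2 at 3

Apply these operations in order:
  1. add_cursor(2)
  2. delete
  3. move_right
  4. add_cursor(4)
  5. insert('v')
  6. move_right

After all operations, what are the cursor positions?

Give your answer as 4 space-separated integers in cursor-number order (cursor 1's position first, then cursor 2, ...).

After op 1 (add_cursor(2)): buffer="qwitcydj" (len 8), cursors c1@2 c3@2 c2@3, authorship ........
After op 2 (delete): buffer="tcydj" (len 5), cursors c1@0 c2@0 c3@0, authorship .....
After op 3 (move_right): buffer="tcydj" (len 5), cursors c1@1 c2@1 c3@1, authorship .....
After op 4 (add_cursor(4)): buffer="tcydj" (len 5), cursors c1@1 c2@1 c3@1 c4@4, authorship .....
After op 5 (insert('v')): buffer="tvvvcydvj" (len 9), cursors c1@4 c2@4 c3@4 c4@8, authorship .123...4.
After op 6 (move_right): buffer="tvvvcydvj" (len 9), cursors c1@5 c2@5 c3@5 c4@9, authorship .123...4.

Answer: 5 5 5 9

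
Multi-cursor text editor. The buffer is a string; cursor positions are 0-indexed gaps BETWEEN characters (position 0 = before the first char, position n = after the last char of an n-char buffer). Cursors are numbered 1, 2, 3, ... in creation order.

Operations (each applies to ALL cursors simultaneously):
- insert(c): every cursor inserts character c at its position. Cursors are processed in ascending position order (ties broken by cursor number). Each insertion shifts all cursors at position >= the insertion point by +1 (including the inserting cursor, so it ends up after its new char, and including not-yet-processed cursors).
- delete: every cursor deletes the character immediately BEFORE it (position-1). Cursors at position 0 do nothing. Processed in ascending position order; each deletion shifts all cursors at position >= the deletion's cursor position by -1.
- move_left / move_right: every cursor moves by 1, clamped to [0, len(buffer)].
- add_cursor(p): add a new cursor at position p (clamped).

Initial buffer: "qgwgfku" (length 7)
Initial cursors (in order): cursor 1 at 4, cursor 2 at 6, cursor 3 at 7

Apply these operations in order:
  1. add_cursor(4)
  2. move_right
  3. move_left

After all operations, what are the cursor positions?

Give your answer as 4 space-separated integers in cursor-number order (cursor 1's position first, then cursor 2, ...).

After op 1 (add_cursor(4)): buffer="qgwgfku" (len 7), cursors c1@4 c4@4 c2@6 c3@7, authorship .......
After op 2 (move_right): buffer="qgwgfku" (len 7), cursors c1@5 c4@5 c2@7 c3@7, authorship .......
After op 3 (move_left): buffer="qgwgfku" (len 7), cursors c1@4 c4@4 c2@6 c3@6, authorship .......

Answer: 4 6 6 4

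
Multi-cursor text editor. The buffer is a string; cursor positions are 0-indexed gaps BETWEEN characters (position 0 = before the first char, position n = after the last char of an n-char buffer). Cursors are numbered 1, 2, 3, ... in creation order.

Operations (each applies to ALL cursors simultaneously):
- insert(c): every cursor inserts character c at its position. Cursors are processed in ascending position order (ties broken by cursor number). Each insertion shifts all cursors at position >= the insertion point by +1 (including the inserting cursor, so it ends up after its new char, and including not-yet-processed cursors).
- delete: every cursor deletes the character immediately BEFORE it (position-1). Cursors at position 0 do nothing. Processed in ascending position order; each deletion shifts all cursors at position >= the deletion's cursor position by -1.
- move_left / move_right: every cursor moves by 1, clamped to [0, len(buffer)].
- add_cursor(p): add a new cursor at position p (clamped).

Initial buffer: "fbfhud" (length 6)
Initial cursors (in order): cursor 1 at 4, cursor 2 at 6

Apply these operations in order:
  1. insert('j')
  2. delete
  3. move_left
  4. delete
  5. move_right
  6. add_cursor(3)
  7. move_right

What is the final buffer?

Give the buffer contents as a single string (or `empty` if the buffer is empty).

After op 1 (insert('j')): buffer="fbfhjudj" (len 8), cursors c1@5 c2@8, authorship ....1..2
After op 2 (delete): buffer="fbfhud" (len 6), cursors c1@4 c2@6, authorship ......
After op 3 (move_left): buffer="fbfhud" (len 6), cursors c1@3 c2@5, authorship ......
After op 4 (delete): buffer="fbhd" (len 4), cursors c1@2 c2@3, authorship ....
After op 5 (move_right): buffer="fbhd" (len 4), cursors c1@3 c2@4, authorship ....
After op 6 (add_cursor(3)): buffer="fbhd" (len 4), cursors c1@3 c3@3 c2@4, authorship ....
After op 7 (move_right): buffer="fbhd" (len 4), cursors c1@4 c2@4 c3@4, authorship ....

Answer: fbhd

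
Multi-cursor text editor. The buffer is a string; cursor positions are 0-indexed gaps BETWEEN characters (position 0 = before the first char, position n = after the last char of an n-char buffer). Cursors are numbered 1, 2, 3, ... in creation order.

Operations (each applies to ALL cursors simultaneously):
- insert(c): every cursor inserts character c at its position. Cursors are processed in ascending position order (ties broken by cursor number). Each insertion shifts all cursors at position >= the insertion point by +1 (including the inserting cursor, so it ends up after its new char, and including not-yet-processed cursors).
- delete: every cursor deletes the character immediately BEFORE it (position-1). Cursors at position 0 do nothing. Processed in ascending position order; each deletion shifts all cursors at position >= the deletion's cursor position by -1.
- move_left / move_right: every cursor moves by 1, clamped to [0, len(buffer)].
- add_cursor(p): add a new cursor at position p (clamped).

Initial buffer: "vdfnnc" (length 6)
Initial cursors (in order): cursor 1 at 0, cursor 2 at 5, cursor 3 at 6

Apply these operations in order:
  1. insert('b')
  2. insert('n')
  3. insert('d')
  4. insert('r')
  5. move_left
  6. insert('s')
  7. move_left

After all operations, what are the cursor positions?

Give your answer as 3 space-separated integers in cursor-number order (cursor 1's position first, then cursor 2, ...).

After op 1 (insert('b')): buffer="bvdfnnbcb" (len 9), cursors c1@1 c2@7 c3@9, authorship 1.....2.3
After op 2 (insert('n')): buffer="bnvdfnnbncbn" (len 12), cursors c1@2 c2@9 c3@12, authorship 11.....22.33
After op 3 (insert('d')): buffer="bndvdfnnbndcbnd" (len 15), cursors c1@3 c2@11 c3@15, authorship 111.....222.333
After op 4 (insert('r')): buffer="bndrvdfnnbndrcbndr" (len 18), cursors c1@4 c2@13 c3@18, authorship 1111.....2222.3333
After op 5 (move_left): buffer="bndrvdfnnbndrcbndr" (len 18), cursors c1@3 c2@12 c3@17, authorship 1111.....2222.3333
After op 6 (insert('s')): buffer="bndsrvdfnnbndsrcbndsr" (len 21), cursors c1@4 c2@14 c3@20, authorship 11111.....22222.33333
After op 7 (move_left): buffer="bndsrvdfnnbndsrcbndsr" (len 21), cursors c1@3 c2@13 c3@19, authorship 11111.....22222.33333

Answer: 3 13 19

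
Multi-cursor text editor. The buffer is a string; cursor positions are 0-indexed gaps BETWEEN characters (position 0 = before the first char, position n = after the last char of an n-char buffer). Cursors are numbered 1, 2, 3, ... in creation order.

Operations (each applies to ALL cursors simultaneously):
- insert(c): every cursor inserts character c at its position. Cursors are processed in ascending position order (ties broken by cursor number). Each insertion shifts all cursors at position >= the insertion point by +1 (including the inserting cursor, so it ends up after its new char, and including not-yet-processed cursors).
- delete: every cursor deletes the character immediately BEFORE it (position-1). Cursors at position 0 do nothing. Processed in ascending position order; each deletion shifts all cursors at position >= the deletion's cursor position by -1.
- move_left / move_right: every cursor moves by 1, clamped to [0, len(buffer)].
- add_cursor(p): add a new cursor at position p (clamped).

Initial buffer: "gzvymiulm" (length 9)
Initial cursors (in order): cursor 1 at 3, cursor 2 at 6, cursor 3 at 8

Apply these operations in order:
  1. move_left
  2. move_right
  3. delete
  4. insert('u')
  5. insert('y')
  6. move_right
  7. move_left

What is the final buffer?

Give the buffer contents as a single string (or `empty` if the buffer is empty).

Answer: gzuyymuyuuym

Derivation:
After op 1 (move_left): buffer="gzvymiulm" (len 9), cursors c1@2 c2@5 c3@7, authorship .........
After op 2 (move_right): buffer="gzvymiulm" (len 9), cursors c1@3 c2@6 c3@8, authorship .........
After op 3 (delete): buffer="gzymum" (len 6), cursors c1@2 c2@4 c3@5, authorship ......
After op 4 (insert('u')): buffer="gzuymuuum" (len 9), cursors c1@3 c2@6 c3@8, authorship ..1..2.3.
After op 5 (insert('y')): buffer="gzuyymuyuuym" (len 12), cursors c1@4 c2@8 c3@11, authorship ..11..22.33.
After op 6 (move_right): buffer="gzuyymuyuuym" (len 12), cursors c1@5 c2@9 c3@12, authorship ..11..22.33.
After op 7 (move_left): buffer="gzuyymuyuuym" (len 12), cursors c1@4 c2@8 c3@11, authorship ..11..22.33.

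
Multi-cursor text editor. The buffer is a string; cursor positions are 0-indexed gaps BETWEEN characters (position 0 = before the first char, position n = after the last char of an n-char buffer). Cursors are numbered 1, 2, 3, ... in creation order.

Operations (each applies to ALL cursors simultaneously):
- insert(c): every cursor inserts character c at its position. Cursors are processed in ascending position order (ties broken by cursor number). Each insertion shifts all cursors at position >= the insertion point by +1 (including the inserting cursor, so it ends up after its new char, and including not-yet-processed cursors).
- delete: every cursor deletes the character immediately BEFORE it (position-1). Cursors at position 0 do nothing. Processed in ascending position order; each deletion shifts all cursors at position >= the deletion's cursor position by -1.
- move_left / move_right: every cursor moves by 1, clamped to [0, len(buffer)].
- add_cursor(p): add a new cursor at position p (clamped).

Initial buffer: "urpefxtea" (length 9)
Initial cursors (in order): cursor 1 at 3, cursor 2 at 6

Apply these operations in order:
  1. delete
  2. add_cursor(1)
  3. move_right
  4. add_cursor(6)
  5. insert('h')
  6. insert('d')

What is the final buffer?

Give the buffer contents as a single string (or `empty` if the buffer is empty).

After op 1 (delete): buffer="ureftea" (len 7), cursors c1@2 c2@4, authorship .......
After op 2 (add_cursor(1)): buffer="ureftea" (len 7), cursors c3@1 c1@2 c2@4, authorship .......
After op 3 (move_right): buffer="ureftea" (len 7), cursors c3@2 c1@3 c2@5, authorship .......
After op 4 (add_cursor(6)): buffer="ureftea" (len 7), cursors c3@2 c1@3 c2@5 c4@6, authorship .......
After op 5 (insert('h')): buffer="urhehftheha" (len 11), cursors c3@3 c1@5 c2@8 c4@10, authorship ..3.1..2.4.
After op 6 (insert('d')): buffer="urhdehdfthdehda" (len 15), cursors c3@4 c1@7 c2@11 c4@14, authorship ..33.11..22.44.

Answer: urhdehdfthdehda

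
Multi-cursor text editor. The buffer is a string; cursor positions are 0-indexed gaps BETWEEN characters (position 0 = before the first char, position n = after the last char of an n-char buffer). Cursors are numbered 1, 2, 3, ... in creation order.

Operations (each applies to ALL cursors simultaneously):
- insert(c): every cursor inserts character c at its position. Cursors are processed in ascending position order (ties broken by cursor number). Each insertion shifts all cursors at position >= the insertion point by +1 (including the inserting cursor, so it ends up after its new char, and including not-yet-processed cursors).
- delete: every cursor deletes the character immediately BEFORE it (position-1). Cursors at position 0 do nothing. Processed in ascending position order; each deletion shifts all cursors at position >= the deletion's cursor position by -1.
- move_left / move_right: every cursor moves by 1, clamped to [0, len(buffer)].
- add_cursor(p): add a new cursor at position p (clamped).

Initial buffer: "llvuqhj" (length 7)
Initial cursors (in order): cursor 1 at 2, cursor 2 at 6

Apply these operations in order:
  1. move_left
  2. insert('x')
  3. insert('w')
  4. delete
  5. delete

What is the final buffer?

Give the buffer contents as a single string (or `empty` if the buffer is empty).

Answer: llvuqhj

Derivation:
After op 1 (move_left): buffer="llvuqhj" (len 7), cursors c1@1 c2@5, authorship .......
After op 2 (insert('x')): buffer="lxlvuqxhj" (len 9), cursors c1@2 c2@7, authorship .1....2..
After op 3 (insert('w')): buffer="lxwlvuqxwhj" (len 11), cursors c1@3 c2@9, authorship .11....22..
After op 4 (delete): buffer="lxlvuqxhj" (len 9), cursors c1@2 c2@7, authorship .1....2..
After op 5 (delete): buffer="llvuqhj" (len 7), cursors c1@1 c2@5, authorship .......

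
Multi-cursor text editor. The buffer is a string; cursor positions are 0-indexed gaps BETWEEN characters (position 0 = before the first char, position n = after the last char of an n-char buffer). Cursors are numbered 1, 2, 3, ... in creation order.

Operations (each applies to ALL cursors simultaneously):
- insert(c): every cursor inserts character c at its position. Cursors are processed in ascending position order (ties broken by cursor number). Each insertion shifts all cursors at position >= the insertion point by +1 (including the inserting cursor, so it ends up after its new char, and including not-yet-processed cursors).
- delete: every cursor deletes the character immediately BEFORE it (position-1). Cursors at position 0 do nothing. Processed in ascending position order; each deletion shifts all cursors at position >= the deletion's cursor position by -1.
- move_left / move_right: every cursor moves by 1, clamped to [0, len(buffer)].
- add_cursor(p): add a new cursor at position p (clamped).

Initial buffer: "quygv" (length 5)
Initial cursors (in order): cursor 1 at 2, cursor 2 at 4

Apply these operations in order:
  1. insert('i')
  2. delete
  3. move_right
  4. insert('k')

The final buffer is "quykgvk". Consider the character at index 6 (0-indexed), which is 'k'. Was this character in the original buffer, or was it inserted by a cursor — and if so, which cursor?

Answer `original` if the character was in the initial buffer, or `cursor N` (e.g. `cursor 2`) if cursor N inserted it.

Answer: cursor 2

Derivation:
After op 1 (insert('i')): buffer="quiygiv" (len 7), cursors c1@3 c2@6, authorship ..1..2.
After op 2 (delete): buffer="quygv" (len 5), cursors c1@2 c2@4, authorship .....
After op 3 (move_right): buffer="quygv" (len 5), cursors c1@3 c2@5, authorship .....
After op 4 (insert('k')): buffer="quykgvk" (len 7), cursors c1@4 c2@7, authorship ...1..2
Authorship (.=original, N=cursor N): . . . 1 . . 2
Index 6: author = 2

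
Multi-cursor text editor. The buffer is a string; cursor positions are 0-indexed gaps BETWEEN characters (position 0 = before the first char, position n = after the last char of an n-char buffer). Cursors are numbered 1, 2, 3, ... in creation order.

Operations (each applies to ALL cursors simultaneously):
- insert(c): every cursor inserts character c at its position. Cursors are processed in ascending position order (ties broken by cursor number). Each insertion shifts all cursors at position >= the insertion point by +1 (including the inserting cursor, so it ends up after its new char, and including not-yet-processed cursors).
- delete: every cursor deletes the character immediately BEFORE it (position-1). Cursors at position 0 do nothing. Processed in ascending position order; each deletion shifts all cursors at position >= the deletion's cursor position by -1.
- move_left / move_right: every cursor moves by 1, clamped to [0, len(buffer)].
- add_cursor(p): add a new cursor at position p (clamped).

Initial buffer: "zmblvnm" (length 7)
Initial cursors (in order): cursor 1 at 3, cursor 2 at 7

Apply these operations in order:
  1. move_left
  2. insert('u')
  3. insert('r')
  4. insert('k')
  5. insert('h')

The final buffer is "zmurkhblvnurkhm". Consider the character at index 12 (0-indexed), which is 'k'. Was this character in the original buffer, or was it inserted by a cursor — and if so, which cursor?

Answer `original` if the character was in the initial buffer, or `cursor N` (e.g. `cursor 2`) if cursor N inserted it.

After op 1 (move_left): buffer="zmblvnm" (len 7), cursors c1@2 c2@6, authorship .......
After op 2 (insert('u')): buffer="zmublvnum" (len 9), cursors c1@3 c2@8, authorship ..1....2.
After op 3 (insert('r')): buffer="zmurblvnurm" (len 11), cursors c1@4 c2@10, authorship ..11....22.
After op 4 (insert('k')): buffer="zmurkblvnurkm" (len 13), cursors c1@5 c2@12, authorship ..111....222.
After op 5 (insert('h')): buffer="zmurkhblvnurkhm" (len 15), cursors c1@6 c2@14, authorship ..1111....2222.
Authorship (.=original, N=cursor N): . . 1 1 1 1 . . . . 2 2 2 2 .
Index 12: author = 2

Answer: cursor 2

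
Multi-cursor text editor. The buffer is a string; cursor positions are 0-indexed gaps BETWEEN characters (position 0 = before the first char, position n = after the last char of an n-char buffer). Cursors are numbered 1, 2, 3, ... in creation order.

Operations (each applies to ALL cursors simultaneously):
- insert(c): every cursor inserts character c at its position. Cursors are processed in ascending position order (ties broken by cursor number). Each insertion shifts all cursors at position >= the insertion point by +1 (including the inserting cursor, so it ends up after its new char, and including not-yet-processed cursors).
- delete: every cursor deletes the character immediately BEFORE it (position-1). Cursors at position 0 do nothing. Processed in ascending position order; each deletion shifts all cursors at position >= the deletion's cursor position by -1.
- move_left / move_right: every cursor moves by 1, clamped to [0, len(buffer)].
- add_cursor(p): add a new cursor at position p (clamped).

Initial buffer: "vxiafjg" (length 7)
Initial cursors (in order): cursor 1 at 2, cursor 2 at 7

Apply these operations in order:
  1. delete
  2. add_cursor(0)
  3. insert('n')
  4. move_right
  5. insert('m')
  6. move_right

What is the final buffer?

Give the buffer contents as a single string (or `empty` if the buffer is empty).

Answer: nvmnimafjnm

Derivation:
After op 1 (delete): buffer="viafj" (len 5), cursors c1@1 c2@5, authorship .....
After op 2 (add_cursor(0)): buffer="viafj" (len 5), cursors c3@0 c1@1 c2@5, authorship .....
After op 3 (insert('n')): buffer="nvniafjn" (len 8), cursors c3@1 c1@3 c2@8, authorship 3.1....2
After op 4 (move_right): buffer="nvniafjn" (len 8), cursors c3@2 c1@4 c2@8, authorship 3.1....2
After op 5 (insert('m')): buffer="nvmnimafjnm" (len 11), cursors c3@3 c1@6 c2@11, authorship 3.31.1...22
After op 6 (move_right): buffer="nvmnimafjnm" (len 11), cursors c3@4 c1@7 c2@11, authorship 3.31.1...22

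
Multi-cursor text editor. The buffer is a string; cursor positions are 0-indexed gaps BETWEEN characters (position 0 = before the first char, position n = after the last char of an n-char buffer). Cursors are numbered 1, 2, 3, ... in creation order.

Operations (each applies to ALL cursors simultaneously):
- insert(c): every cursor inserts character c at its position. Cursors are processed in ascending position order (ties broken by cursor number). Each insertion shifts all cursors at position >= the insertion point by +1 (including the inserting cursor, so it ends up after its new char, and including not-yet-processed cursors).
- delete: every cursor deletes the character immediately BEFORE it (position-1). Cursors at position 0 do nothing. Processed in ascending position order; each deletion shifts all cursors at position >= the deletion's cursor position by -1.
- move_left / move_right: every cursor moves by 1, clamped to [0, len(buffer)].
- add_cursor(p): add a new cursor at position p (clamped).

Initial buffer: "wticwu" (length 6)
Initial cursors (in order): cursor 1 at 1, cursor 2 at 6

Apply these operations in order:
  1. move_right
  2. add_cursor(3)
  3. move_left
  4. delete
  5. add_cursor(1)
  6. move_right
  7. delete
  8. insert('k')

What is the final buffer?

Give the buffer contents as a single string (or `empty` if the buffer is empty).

After op 1 (move_right): buffer="wticwu" (len 6), cursors c1@2 c2@6, authorship ......
After op 2 (add_cursor(3)): buffer="wticwu" (len 6), cursors c1@2 c3@3 c2@6, authorship ......
After op 3 (move_left): buffer="wticwu" (len 6), cursors c1@1 c3@2 c2@5, authorship ......
After op 4 (delete): buffer="icu" (len 3), cursors c1@0 c3@0 c2@2, authorship ...
After op 5 (add_cursor(1)): buffer="icu" (len 3), cursors c1@0 c3@0 c4@1 c2@2, authorship ...
After op 6 (move_right): buffer="icu" (len 3), cursors c1@1 c3@1 c4@2 c2@3, authorship ...
After op 7 (delete): buffer="" (len 0), cursors c1@0 c2@0 c3@0 c4@0, authorship 
After op 8 (insert('k')): buffer="kkkk" (len 4), cursors c1@4 c2@4 c3@4 c4@4, authorship 1234

Answer: kkkk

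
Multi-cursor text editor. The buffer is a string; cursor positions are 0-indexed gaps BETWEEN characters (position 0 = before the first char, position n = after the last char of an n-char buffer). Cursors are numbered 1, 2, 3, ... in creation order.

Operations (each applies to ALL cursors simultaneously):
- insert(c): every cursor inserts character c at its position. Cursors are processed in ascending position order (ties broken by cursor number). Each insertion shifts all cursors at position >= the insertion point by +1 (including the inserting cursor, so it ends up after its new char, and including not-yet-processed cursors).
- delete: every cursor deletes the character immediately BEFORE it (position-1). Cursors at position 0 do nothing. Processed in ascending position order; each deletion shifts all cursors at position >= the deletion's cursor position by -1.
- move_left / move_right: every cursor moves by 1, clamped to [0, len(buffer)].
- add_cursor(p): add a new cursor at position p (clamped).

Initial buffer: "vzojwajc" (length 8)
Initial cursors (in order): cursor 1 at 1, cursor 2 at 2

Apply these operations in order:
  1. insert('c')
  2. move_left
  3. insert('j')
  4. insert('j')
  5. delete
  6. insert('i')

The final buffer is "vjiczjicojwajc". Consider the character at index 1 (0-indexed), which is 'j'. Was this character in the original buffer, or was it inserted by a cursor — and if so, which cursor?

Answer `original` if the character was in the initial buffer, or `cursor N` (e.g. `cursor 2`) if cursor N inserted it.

After op 1 (insert('c')): buffer="vczcojwajc" (len 10), cursors c1@2 c2@4, authorship .1.2......
After op 2 (move_left): buffer="vczcojwajc" (len 10), cursors c1@1 c2@3, authorship .1.2......
After op 3 (insert('j')): buffer="vjczjcojwajc" (len 12), cursors c1@2 c2@5, authorship .11.22......
After op 4 (insert('j')): buffer="vjjczjjcojwajc" (len 14), cursors c1@3 c2@7, authorship .111.222......
After op 5 (delete): buffer="vjczjcojwajc" (len 12), cursors c1@2 c2@5, authorship .11.22......
After op 6 (insert('i')): buffer="vjiczjicojwajc" (len 14), cursors c1@3 c2@7, authorship .111.222......
Authorship (.=original, N=cursor N): . 1 1 1 . 2 2 2 . . . . . .
Index 1: author = 1

Answer: cursor 1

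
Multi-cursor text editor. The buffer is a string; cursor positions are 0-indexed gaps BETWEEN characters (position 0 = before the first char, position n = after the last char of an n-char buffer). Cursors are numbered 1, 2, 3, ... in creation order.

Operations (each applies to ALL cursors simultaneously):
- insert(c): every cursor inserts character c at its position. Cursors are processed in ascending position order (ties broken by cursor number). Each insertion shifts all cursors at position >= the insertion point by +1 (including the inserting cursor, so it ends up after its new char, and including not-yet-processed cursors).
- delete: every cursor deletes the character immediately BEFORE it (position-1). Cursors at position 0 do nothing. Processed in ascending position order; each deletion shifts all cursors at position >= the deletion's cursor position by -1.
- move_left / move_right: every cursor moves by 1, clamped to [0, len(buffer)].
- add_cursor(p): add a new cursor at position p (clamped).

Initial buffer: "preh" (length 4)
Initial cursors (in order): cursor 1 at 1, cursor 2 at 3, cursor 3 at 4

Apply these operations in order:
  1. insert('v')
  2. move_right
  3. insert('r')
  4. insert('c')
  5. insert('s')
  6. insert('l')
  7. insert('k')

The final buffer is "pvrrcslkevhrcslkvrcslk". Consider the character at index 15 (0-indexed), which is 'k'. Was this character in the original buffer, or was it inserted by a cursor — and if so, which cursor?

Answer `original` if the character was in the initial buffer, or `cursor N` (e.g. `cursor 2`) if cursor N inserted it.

Answer: cursor 2

Derivation:
After op 1 (insert('v')): buffer="pvrevhv" (len 7), cursors c1@2 c2@5 c3@7, authorship .1..2.3
After op 2 (move_right): buffer="pvrevhv" (len 7), cursors c1@3 c2@6 c3@7, authorship .1..2.3
After op 3 (insert('r')): buffer="pvrrevhrvr" (len 10), cursors c1@4 c2@8 c3@10, authorship .1.1.2.233
After op 4 (insert('c')): buffer="pvrrcevhrcvrc" (len 13), cursors c1@5 c2@10 c3@13, authorship .1.11.2.22333
After op 5 (insert('s')): buffer="pvrrcsevhrcsvrcs" (len 16), cursors c1@6 c2@12 c3@16, authorship .1.111.2.2223333
After op 6 (insert('l')): buffer="pvrrcslevhrcslvrcsl" (len 19), cursors c1@7 c2@14 c3@19, authorship .1.1111.2.222233333
After op 7 (insert('k')): buffer="pvrrcslkevhrcslkvrcslk" (len 22), cursors c1@8 c2@16 c3@22, authorship .1.11111.2.22222333333
Authorship (.=original, N=cursor N): . 1 . 1 1 1 1 1 . 2 . 2 2 2 2 2 3 3 3 3 3 3
Index 15: author = 2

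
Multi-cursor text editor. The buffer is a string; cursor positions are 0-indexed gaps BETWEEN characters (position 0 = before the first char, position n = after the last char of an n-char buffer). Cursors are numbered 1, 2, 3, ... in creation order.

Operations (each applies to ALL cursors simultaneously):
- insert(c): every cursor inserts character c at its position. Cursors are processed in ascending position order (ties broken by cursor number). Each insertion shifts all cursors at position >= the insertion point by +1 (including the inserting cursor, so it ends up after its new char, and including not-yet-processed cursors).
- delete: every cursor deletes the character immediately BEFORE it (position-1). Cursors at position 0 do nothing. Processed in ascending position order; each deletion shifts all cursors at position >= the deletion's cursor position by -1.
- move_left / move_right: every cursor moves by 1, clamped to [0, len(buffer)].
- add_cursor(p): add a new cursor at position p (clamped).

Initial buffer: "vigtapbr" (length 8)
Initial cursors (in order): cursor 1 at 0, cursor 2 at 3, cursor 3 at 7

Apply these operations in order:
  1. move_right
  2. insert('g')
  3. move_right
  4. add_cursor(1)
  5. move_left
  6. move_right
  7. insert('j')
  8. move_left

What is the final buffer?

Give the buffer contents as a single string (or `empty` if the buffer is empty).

Answer: vjgijgtgajpbrgj

Derivation:
After op 1 (move_right): buffer="vigtapbr" (len 8), cursors c1@1 c2@4 c3@8, authorship ........
After op 2 (insert('g')): buffer="vgigtgapbrg" (len 11), cursors c1@2 c2@6 c3@11, authorship .1...2....3
After op 3 (move_right): buffer="vgigtgapbrg" (len 11), cursors c1@3 c2@7 c3@11, authorship .1...2....3
After op 4 (add_cursor(1)): buffer="vgigtgapbrg" (len 11), cursors c4@1 c1@3 c2@7 c3@11, authorship .1...2....3
After op 5 (move_left): buffer="vgigtgapbrg" (len 11), cursors c4@0 c1@2 c2@6 c3@10, authorship .1...2....3
After op 6 (move_right): buffer="vgigtgapbrg" (len 11), cursors c4@1 c1@3 c2@7 c3@11, authorship .1...2....3
After op 7 (insert('j')): buffer="vjgijgtgajpbrgj" (len 15), cursors c4@2 c1@5 c2@10 c3@15, authorship .41.1..2.2...33
After op 8 (move_left): buffer="vjgijgtgajpbrgj" (len 15), cursors c4@1 c1@4 c2@9 c3@14, authorship .41.1..2.2...33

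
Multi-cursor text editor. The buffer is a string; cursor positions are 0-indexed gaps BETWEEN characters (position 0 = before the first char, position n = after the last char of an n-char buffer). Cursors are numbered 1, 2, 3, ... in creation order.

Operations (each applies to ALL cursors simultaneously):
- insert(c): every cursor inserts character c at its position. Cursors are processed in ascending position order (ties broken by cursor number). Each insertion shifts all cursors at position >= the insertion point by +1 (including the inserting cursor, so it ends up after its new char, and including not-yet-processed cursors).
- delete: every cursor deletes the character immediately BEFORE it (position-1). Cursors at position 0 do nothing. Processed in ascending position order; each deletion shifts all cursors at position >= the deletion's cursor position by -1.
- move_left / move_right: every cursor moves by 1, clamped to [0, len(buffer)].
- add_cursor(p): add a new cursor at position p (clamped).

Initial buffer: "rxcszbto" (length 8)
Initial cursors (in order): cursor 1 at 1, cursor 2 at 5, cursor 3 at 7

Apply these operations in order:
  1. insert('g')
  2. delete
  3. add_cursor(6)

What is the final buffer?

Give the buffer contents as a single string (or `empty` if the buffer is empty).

Answer: rxcszbto

Derivation:
After op 1 (insert('g')): buffer="rgxcszgbtgo" (len 11), cursors c1@2 c2@7 c3@10, authorship .1....2..3.
After op 2 (delete): buffer="rxcszbto" (len 8), cursors c1@1 c2@5 c3@7, authorship ........
After op 3 (add_cursor(6)): buffer="rxcszbto" (len 8), cursors c1@1 c2@5 c4@6 c3@7, authorship ........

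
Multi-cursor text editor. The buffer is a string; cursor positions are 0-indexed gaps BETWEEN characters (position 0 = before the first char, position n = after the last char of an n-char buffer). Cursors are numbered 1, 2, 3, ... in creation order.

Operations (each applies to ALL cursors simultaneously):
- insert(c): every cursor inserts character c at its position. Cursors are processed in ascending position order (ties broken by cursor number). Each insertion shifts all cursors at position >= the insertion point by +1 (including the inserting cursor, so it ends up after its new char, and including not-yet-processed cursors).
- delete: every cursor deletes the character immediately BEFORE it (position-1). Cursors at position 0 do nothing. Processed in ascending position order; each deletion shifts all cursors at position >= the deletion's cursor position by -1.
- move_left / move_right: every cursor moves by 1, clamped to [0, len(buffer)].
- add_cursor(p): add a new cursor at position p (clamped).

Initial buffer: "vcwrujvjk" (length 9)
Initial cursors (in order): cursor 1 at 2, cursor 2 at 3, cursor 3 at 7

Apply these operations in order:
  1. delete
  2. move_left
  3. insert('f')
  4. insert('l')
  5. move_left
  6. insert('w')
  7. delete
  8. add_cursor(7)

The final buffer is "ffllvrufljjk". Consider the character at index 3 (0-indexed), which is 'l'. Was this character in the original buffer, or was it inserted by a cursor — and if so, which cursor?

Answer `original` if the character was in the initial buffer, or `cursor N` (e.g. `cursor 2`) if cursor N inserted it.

After op 1 (delete): buffer="vrujjk" (len 6), cursors c1@1 c2@1 c3@4, authorship ......
After op 2 (move_left): buffer="vrujjk" (len 6), cursors c1@0 c2@0 c3@3, authorship ......
After op 3 (insert('f')): buffer="ffvrufjjk" (len 9), cursors c1@2 c2@2 c3@6, authorship 12...3...
After op 4 (insert('l')): buffer="ffllvrufljjk" (len 12), cursors c1@4 c2@4 c3@9, authorship 1212...33...
After op 5 (move_left): buffer="ffllvrufljjk" (len 12), cursors c1@3 c2@3 c3@8, authorship 1212...33...
After op 6 (insert('w')): buffer="fflwwlvrufwljjk" (len 15), cursors c1@5 c2@5 c3@11, authorship 121122...333...
After op 7 (delete): buffer="ffllvrufljjk" (len 12), cursors c1@3 c2@3 c3@8, authorship 1212...33...
After op 8 (add_cursor(7)): buffer="ffllvrufljjk" (len 12), cursors c1@3 c2@3 c4@7 c3@8, authorship 1212...33...
Authorship (.=original, N=cursor N): 1 2 1 2 . . . 3 3 . . .
Index 3: author = 2

Answer: cursor 2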